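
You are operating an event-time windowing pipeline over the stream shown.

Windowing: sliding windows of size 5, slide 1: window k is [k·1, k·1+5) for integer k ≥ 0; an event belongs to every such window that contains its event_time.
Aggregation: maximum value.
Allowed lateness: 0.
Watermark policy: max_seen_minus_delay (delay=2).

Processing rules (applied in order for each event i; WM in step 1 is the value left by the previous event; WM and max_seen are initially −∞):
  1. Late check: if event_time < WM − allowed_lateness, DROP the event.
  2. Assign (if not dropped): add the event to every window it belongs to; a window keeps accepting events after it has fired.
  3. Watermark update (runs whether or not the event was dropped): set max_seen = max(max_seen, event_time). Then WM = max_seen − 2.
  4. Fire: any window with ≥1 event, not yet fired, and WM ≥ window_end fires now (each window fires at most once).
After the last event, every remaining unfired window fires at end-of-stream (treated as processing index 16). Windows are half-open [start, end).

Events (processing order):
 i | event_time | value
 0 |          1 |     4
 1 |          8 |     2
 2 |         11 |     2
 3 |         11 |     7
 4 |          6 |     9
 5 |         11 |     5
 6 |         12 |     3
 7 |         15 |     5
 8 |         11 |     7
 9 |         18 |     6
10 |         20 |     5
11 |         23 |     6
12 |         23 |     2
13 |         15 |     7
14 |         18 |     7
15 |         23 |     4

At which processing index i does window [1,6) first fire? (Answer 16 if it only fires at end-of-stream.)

i=0 t=1 v=4: → [1,6),[0,5); WM=-1
i=1 t=8 v=2: → [8,13),[7,12),[6,11),[5,10),[4,9); WM=6; [0,5) fires=4 [1,6) fires=4
i=2 t=11 v=2: → [11,16),[10,15),[9,14),[8,13),[7,12); WM=9; [4,9) fires=2
i=3 t=11 v=7: → [11,16),[10,15),[9,14),[8,13),[7,12); WM=9
i=4 t=6 v=9: DROP (t<9-0); WM=9
i=5 t=11 v=5: → [11,16),[10,15),[9,14),[8,13),[7,12); WM=9
i=6 t=12 v=3: → [12,17),[11,16),[10,15),[9,14),[8,13); WM=10; [5,10) fires=2
i=7 t=15 v=5: → [15,20),[14,19),[13,18),[12,17),[11,16); WM=13; [6,11) fires=2 [7,12) fires=7 [8,13) fires=7
i=8 t=11 v=7: DROP (t<13-0); WM=13
i=9 t=18 v=6: → [18,23),[17,22),[16,21),[15,20),[14,19); WM=16; [9,14) fires=7 [10,15) fires=7 [11,16) fires=7
i=10 t=20 v=5: → [20,25),[19,24),[18,23),[17,22),[16,21); WM=18; [12,17) fires=5 [13,18) fires=5
i=11 t=23 v=6: → [23,28),[22,27),[21,26),[20,25),[19,24); WM=21; [14,19) fires=6 [15,20) fires=6 [16,21) fires=6
i=12 t=23 v=2: → [23,28),[22,27),[21,26),[20,25),[19,24); WM=21
i=13 t=15 v=7: DROP (t<21-0); WM=21
i=14 t=18 v=7: DROP (t<21-0); WM=21
i=15 t=23 v=4: → [23,28),[22,27),[21,26),[20,25),[19,24); WM=21

1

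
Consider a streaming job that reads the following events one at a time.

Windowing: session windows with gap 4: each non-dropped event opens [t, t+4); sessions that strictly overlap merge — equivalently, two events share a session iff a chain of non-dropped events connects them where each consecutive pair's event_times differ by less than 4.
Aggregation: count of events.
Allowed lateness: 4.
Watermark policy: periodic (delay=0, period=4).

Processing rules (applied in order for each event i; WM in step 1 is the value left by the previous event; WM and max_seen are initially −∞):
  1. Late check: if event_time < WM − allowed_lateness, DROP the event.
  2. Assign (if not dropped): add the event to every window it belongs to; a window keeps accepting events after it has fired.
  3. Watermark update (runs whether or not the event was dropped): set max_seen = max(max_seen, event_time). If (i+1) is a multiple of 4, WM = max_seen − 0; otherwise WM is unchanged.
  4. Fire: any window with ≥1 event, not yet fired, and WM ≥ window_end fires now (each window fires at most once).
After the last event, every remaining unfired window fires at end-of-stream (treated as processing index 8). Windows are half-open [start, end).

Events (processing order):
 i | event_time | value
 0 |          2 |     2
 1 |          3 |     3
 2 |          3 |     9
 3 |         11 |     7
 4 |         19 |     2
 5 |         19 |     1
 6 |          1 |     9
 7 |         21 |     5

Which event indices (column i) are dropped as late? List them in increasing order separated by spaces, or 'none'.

i=0 t=2 v=2: → [2,6); WM=−∞
i=1 t=3 v=3: → [2,7); WM=−∞
i=2 t=3 v=9: → [2,7); WM=−∞
i=3 t=11 v=7: → [11,15); WM=11
i=4 t=19 v=2: → [19,23); WM=11
i=5 t=19 v=1: → [19,23); WM=11
i=6 t=1 v=9: DROP (t<11-4); WM=11
i=7 t=21 v=5: → [19,25); WM=21

6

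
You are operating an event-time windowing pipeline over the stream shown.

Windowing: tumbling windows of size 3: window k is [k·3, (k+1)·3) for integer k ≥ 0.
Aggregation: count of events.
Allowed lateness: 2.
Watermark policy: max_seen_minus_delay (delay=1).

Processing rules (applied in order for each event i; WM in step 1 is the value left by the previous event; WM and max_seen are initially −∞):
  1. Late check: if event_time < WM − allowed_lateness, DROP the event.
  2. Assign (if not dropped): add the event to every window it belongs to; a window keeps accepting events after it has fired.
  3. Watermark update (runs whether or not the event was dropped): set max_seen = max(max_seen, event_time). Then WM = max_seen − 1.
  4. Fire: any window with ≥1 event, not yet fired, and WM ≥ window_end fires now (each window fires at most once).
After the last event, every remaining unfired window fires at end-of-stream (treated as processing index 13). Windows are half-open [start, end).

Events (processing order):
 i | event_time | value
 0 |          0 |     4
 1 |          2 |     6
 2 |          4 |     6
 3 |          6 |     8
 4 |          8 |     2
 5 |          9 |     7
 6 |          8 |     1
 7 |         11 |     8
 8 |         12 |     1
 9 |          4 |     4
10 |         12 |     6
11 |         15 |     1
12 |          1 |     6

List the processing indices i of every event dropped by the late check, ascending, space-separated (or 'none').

i=0 t=0 v=4: → [0,3); WM=-1
i=1 t=2 v=6: → [0,3); WM=1
i=2 t=4 v=6: → [3,6); WM=3; [0,3) fires=2
i=3 t=6 v=8: → [6,9); WM=5
i=4 t=8 v=2: → [6,9); WM=7; [3,6) fires=1
i=5 t=9 v=7: → [9,12); WM=8
i=6 t=8 v=1: → [6,9); WM=8
i=7 t=11 v=8: → [9,12); WM=10; [6,9) fires=3
i=8 t=12 v=1: → [12,15); WM=11
i=9 t=4 v=4: DROP (t<11-2); WM=11
i=10 t=12 v=6: → [12,15); WM=11
i=11 t=15 v=1: → [15,18); WM=14; [9,12) fires=2
i=12 t=1 v=6: DROP (t<14-2); WM=14

9 12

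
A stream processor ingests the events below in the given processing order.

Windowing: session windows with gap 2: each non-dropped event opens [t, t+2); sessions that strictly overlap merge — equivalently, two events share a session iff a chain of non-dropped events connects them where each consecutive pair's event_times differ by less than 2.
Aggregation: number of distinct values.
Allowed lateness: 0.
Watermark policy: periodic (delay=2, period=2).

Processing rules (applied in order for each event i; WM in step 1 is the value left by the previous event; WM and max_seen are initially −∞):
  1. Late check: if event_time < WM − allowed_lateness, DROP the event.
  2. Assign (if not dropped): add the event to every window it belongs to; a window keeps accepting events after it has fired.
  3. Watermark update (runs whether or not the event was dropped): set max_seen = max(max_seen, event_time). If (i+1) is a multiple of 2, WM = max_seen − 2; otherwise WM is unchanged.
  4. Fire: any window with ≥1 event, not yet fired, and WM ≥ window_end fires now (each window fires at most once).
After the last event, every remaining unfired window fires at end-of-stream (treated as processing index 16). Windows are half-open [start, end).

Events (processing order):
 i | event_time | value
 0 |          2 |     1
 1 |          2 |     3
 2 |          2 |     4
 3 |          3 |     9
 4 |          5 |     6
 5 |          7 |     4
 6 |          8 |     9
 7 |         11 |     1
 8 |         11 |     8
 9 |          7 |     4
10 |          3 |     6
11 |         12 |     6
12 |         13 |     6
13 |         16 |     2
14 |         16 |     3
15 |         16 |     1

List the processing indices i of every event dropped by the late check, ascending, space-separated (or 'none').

9 10

i=0 t=2 v=1: → [2,4); WM=−∞
i=1 t=2 v=3: → [2,4); WM=0
i=2 t=2 v=4: → [2,4); WM=0
i=3 t=3 v=9: → [2,5); WM=1
i=4 t=5 v=6: → [5,7); WM=1
i=5 t=7 v=4: → [7,9); WM=5
i=6 t=8 v=9: → [7,10); WM=5
i=7 t=11 v=1: → [11,13); WM=9
i=8 t=11 v=8: → [11,13); WM=9
i=9 t=7 v=4: DROP (t<9-0); WM=9
i=10 t=3 v=6: DROP (t<9-0); WM=9
i=11 t=12 v=6: → [11,14); WM=10
i=12 t=13 v=6: → [11,15); WM=10
i=13 t=16 v=2: → [16,18); WM=14
i=14 t=16 v=3: → [16,18); WM=14
i=15 t=16 v=1: → [16,18); WM=14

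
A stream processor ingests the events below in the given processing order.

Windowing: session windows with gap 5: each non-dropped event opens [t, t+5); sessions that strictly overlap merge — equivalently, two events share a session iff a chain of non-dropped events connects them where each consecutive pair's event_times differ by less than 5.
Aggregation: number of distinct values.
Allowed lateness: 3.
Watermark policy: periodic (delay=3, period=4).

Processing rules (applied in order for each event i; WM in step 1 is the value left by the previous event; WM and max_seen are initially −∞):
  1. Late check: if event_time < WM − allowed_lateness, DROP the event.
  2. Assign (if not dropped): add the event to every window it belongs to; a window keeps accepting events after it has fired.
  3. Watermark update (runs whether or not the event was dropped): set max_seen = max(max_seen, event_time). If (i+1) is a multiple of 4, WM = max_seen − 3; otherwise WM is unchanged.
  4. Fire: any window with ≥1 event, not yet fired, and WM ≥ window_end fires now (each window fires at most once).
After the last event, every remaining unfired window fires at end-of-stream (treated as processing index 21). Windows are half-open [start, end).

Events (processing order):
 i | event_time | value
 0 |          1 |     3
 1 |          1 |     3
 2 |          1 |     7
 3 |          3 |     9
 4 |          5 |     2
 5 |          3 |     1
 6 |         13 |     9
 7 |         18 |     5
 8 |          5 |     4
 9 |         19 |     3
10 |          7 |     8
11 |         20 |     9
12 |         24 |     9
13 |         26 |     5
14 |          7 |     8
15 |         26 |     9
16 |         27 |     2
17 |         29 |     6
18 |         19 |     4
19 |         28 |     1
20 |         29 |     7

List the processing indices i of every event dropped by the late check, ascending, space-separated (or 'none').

8 10 14 18

i=0 t=1 v=3: → [1,6); WM=−∞
i=1 t=1 v=3: → [1,6); WM=−∞
i=2 t=1 v=7: → [1,6); WM=−∞
i=3 t=3 v=9: → [1,8); WM=0
i=4 t=5 v=2: → [1,10); WM=0
i=5 t=3 v=1: → [1,10); WM=0
i=6 t=13 v=9: → [13,18); WM=0
i=7 t=18 v=5: → [18,23); WM=15
i=8 t=5 v=4: DROP (t<15-3); WM=15
i=9 t=19 v=3: → [18,24); WM=15
i=10 t=7 v=8: DROP (t<15-3); WM=15
i=11 t=20 v=9: → [18,25); WM=17
i=12 t=24 v=9: → [18,29); WM=17
i=13 t=26 v=5: → [18,31); WM=17
i=14 t=7 v=8: DROP (t<17-3); WM=17
i=15 t=26 v=9: → [18,31); WM=23
i=16 t=27 v=2: → [18,32); WM=23
i=17 t=29 v=6: → [18,34); WM=23
i=18 t=19 v=4: DROP (t<23-3); WM=23
i=19 t=28 v=1: → [18,34); WM=26
i=20 t=29 v=7: → [18,34); WM=26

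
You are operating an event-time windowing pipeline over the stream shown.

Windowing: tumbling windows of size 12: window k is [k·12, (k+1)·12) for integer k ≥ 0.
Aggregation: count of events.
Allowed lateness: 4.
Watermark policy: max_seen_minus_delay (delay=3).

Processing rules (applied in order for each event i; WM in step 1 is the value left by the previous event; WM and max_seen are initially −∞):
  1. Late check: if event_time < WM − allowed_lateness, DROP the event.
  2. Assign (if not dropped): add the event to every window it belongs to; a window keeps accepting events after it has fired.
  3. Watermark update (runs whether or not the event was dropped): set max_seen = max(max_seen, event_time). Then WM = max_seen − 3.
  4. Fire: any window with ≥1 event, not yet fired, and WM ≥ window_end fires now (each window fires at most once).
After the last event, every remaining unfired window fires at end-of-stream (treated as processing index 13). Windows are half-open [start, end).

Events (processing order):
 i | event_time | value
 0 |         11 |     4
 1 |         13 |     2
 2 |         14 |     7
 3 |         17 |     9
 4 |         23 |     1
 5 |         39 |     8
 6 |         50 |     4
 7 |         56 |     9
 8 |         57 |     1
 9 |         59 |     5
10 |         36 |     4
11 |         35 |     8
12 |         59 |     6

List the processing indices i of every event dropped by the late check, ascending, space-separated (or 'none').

10 11

i=0 t=11 v=4: → [0,12); WM=8
i=1 t=13 v=2: → [12,24); WM=10
i=2 t=14 v=7: → [12,24); WM=11
i=3 t=17 v=9: → [12,24); WM=14; [0,12) fires=1
i=4 t=23 v=1: → [12,24); WM=20
i=5 t=39 v=8: → [36,48); WM=36; [12,24) fires=4
i=6 t=50 v=4: → [48,60); WM=47
i=7 t=56 v=9: → [48,60); WM=53; [36,48) fires=1
i=8 t=57 v=1: → [48,60); WM=54
i=9 t=59 v=5: → [48,60); WM=56
i=10 t=36 v=4: DROP (t<56-4); WM=56
i=11 t=35 v=8: DROP (t<56-4); WM=56
i=12 t=59 v=6: → [48,60); WM=56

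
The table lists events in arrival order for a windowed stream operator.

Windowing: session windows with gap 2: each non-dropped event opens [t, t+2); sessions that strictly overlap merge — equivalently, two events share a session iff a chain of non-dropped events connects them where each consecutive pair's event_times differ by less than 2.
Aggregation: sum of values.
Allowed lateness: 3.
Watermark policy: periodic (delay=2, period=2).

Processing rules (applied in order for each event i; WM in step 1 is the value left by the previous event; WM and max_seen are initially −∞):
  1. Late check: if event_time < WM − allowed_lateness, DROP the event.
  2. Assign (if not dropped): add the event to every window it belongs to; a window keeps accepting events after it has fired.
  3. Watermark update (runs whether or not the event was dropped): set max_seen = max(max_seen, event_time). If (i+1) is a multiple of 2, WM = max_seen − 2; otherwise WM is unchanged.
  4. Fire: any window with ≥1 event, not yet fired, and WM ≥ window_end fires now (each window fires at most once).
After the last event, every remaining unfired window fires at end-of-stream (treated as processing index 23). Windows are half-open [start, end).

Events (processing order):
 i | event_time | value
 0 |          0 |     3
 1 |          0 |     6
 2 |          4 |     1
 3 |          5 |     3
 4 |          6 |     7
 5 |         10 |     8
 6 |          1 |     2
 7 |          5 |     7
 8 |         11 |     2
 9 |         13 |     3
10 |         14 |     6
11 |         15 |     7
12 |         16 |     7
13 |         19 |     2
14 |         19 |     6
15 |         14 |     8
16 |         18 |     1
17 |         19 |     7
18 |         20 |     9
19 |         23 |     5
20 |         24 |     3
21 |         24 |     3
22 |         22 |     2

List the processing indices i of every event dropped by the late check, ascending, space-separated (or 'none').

i=0 t=0 v=3: → [0,2); WM=−∞
i=1 t=0 v=6: → [0,2); WM=-2
i=2 t=4 v=1: → [4,6); WM=-2
i=3 t=5 v=3: → [4,7); WM=3
i=4 t=6 v=7: → [4,8); WM=3
i=5 t=10 v=8: → [10,12); WM=8
i=6 t=1 v=2: DROP (t<8-3); WM=8
i=7 t=5 v=7: → [4,8); WM=8
i=8 t=11 v=2: → [10,13); WM=8
i=9 t=13 v=3: → [13,15); WM=11
i=10 t=14 v=6: → [13,16); WM=11
i=11 t=15 v=7: → [13,17); WM=13
i=12 t=16 v=7: → [13,18); WM=13
i=13 t=19 v=2: → [19,21); WM=17
i=14 t=19 v=6: → [19,21); WM=17
i=15 t=14 v=8: → [13,18); WM=17
i=16 t=18 v=1: → [18,21); WM=17
i=17 t=19 v=7: → [18,21); WM=17
i=18 t=20 v=9: → [18,22); WM=17
i=19 t=23 v=5: → [23,25); WM=21
i=20 t=24 v=3: → [23,26); WM=21
i=21 t=24 v=3: → [23,26); WM=22
i=22 t=22 v=2: → [22,26); WM=22

6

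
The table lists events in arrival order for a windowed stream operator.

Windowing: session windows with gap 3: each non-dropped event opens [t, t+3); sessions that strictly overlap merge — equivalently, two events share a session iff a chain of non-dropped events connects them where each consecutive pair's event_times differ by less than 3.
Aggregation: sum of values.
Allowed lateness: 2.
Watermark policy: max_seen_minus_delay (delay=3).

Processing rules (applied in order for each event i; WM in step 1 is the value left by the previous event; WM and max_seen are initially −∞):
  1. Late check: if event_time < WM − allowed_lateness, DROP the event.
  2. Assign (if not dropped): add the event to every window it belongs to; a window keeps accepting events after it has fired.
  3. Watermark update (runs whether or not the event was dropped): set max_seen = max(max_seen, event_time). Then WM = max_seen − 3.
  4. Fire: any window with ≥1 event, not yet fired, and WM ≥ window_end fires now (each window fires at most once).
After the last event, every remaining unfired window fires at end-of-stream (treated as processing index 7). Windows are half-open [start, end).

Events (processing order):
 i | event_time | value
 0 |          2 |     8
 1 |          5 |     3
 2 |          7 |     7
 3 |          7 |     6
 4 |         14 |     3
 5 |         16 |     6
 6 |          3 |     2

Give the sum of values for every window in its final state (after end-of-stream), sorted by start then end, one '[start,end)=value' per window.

[2,5)=8 [5,10)=16 [14,19)=9

i=0 t=2 v=8: → [2,5); WM=-1
i=1 t=5 v=3: → [5,8); WM=2
i=2 t=7 v=7: → [5,10); WM=4
i=3 t=7 v=6: → [5,10); WM=4
i=4 t=14 v=3: → [14,17); WM=11
i=5 t=16 v=6: → [14,19); WM=13
i=6 t=3 v=2: DROP (t<13-2); WM=13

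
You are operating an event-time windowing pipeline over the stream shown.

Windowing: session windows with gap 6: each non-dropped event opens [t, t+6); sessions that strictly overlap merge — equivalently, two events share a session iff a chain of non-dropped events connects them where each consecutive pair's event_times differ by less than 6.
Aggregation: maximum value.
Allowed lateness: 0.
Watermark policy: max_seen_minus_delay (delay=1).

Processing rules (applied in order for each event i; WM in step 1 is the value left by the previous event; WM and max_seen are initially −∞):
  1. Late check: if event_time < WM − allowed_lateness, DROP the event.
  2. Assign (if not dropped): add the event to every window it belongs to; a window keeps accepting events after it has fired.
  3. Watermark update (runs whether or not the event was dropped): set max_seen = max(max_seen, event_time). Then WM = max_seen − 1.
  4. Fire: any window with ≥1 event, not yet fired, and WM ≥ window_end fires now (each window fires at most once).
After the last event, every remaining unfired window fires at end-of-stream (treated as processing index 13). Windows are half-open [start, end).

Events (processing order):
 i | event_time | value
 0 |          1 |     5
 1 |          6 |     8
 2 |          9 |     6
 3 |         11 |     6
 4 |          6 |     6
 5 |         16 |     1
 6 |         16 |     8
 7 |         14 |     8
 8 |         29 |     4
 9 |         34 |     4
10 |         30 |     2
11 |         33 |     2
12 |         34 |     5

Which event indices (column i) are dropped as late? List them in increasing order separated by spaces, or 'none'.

i=0 t=1 v=5: → [1,7); WM=0
i=1 t=6 v=8: → [1,12); WM=5
i=2 t=9 v=6: → [1,15); WM=8
i=3 t=11 v=6: → [1,17); WM=10
i=4 t=6 v=6: DROP (t<10-0); WM=10
i=5 t=16 v=1: → [1,22); WM=15
i=6 t=16 v=8: → [1,22); WM=15
i=7 t=14 v=8: DROP (t<15-0); WM=15
i=8 t=29 v=4: → [29,35); WM=28
i=9 t=34 v=4: → [29,40); WM=33
i=10 t=30 v=2: DROP (t<33-0); WM=33
i=11 t=33 v=2: → [29,40); WM=33
i=12 t=34 v=5: → [29,40); WM=33

4 7 10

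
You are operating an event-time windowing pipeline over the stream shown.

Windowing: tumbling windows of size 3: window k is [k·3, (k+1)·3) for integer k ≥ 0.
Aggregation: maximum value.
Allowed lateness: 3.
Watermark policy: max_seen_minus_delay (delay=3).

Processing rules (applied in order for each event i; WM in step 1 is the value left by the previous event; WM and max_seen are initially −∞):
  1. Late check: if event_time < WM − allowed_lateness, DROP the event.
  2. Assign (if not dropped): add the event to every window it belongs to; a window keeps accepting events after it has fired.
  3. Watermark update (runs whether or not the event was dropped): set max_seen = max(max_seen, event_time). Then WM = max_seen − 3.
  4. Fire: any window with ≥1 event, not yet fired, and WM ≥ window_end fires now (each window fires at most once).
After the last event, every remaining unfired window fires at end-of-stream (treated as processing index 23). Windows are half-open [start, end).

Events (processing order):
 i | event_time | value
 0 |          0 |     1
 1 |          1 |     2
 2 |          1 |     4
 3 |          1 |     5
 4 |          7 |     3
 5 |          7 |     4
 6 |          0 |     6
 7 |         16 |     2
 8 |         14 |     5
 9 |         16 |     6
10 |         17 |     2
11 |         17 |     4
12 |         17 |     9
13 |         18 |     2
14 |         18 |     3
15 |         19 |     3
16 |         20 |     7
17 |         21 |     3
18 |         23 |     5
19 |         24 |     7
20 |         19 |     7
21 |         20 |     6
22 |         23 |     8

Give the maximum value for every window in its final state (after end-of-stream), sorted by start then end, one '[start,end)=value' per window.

[0,3)=5 [6,9)=4 [12,15)=5 [15,18)=9 [18,21)=7 [21,24)=8 [24,27)=7

i=0 t=0 v=1: → [0,3); WM=-3
i=1 t=1 v=2: → [0,3); WM=-2
i=2 t=1 v=4: → [0,3); WM=-2
i=3 t=1 v=5: → [0,3); WM=-2
i=4 t=7 v=3: → [6,9); WM=4; [0,3) fires=5
i=5 t=7 v=4: → [6,9); WM=4
i=6 t=0 v=6: DROP (t<4-3); WM=4
i=7 t=16 v=2: → [15,18); WM=13; [6,9) fires=4
i=8 t=14 v=5: → [12,15); WM=13
i=9 t=16 v=6: → [15,18); WM=13
i=10 t=17 v=2: → [15,18); WM=14
i=11 t=17 v=4: → [15,18); WM=14
i=12 t=17 v=9: → [15,18); WM=14
i=13 t=18 v=2: → [18,21); WM=15; [12,15) fires=5
i=14 t=18 v=3: → [18,21); WM=15
i=15 t=19 v=3: → [18,21); WM=16
i=16 t=20 v=7: → [18,21); WM=17
i=17 t=21 v=3: → [21,24); WM=18; [15,18) fires=9
i=18 t=23 v=5: → [21,24); WM=20
i=19 t=24 v=7: → [24,27); WM=21; [18,21) fires=7
i=20 t=19 v=7: → [18,21); WM=21
i=21 t=20 v=6: → [18,21); WM=21
i=22 t=23 v=8: → [21,24); WM=21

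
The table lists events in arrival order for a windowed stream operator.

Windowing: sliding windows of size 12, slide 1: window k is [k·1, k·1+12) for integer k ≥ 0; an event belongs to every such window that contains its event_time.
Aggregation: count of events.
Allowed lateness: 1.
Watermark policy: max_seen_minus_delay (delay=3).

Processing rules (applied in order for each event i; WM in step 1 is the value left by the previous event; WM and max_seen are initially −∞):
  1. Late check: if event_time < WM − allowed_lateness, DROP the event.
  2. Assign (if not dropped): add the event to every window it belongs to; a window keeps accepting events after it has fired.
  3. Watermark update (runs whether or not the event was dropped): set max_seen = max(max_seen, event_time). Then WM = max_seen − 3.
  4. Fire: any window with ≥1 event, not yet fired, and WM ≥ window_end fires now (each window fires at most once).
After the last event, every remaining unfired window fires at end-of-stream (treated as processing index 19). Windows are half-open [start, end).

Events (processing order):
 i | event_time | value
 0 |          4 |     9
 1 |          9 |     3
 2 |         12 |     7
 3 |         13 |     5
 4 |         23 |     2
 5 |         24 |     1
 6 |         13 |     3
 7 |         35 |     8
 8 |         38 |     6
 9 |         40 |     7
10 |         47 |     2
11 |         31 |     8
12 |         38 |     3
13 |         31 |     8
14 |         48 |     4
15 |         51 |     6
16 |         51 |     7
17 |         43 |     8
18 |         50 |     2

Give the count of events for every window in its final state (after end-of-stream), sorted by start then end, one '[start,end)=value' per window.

[0,12)=2 [1,13)=3 [2,14)=4 [3,15)=4 [4,16)=4 [5,17)=3 [6,18)=3 [7,19)=3 [8,20)=3 [9,21)=3 [10,22)=2 [11,23)=2 [12,24)=3 [13,25)=3 [14,26)=2 [15,27)=2 [16,28)=2 [17,29)=2 [18,30)=2 [19,31)=2 [20,32)=2 [21,33)=2 [22,34)=2 [23,35)=2 [24,36)=2 [25,37)=1 [26,38)=1 [27,39)=2 [28,40)=2 [29,41)=3 [30,42)=3 [31,43)=3 [32,44)=3 [33,45)=3 [34,46)=3 [35,47)=3 [36,48)=3 [37,49)=4 [38,50)=4 [39,51)=4 [40,52)=6 [41,53)=5 [42,54)=5 [43,55)=5 [44,56)=5 [45,57)=5 [46,58)=5 [47,59)=5 [48,60)=4 [49,61)=3 [50,62)=3 [51,63)=2

i=0 t=4 v=9: → [4,16),[3,15),[2,14),[1,13),[0,12); WM=1
i=1 t=9 v=3: → [9,21),[8,20),[7,19),[6,18),[5,17),[4,16),[3,15),[2,14),[1,13),[0,12); WM=6
i=2 t=12 v=7: → [12,24),[11,23),[10,22),[9,21),[8,20),[7,19),[6,18),[5,17),[4,16),[3,15),[2,14),[1,13); WM=9
i=3 t=13 v=5: → [13,25),[12,24),[11,23),[10,22),[9,21),[8,20),[7,19),[6,18),[5,17),[4,16),[3,15),[2,14); WM=10
i=4 t=23 v=2: → [23,35),[22,34),[21,33),[20,32),[19,31),[18,30),[17,29),[16,28),[15,27),[14,26),[13,25),[12,24); WM=20; [0,12) fires=2 [1,13) fires=3 [2,14) fires=4 [3,15) fires=4 [4,16) fires=4 [5,17) fires=3 [6,18) fires=3 [7,19) fires=3 [8,20) fires=3
i=5 t=24 v=1: → [24,36),[23,35),[22,34),[21,33),[20,32),[19,31),[18,30),[17,29),[16,28),[15,27),[14,26),[13,25); WM=21; [9,21) fires=3
i=6 t=13 v=3: DROP (t<21-1); WM=21
i=7 t=35 v=8: → [35,47),[34,46),[33,45),[32,44),[31,43),[30,42),[29,41),[28,40),[27,39),[26,38),[25,37),[24,36); WM=32; [10,22) fires=2 [11,23) fires=2 [12,24) fires=3 [13,25) fires=3 [14,26) fires=2 [15,27) fires=2 [16,28) fires=2 [17,29) fires=2 [18,30) fires=2 [19,31) fires=2 [20,32) fires=2
i=8 t=38 v=6: → [38,50),[37,49),[36,48),[35,47),[34,46),[33,45),[32,44),[31,43),[30,42),[29,41),[28,40),[27,39); WM=35; [21,33) fires=2 [22,34) fires=2 [23,35) fires=2
i=9 t=40 v=7: → [40,52),[39,51),[38,50),[37,49),[36,48),[35,47),[34,46),[33,45),[32,44),[31,43),[30,42),[29,41); WM=37; [24,36) fires=2 [25,37) fires=1
i=10 t=47 v=2: → [47,59),[46,58),[45,57),[44,56),[43,55),[42,54),[41,53),[40,52),[39,51),[38,50),[37,49),[36,48); WM=44; [26,38) fires=1 [27,39) fires=2 [28,40) fires=2 [29,41) fires=3 [30,42) fires=3 [31,43) fires=3 [32,44) fires=3
i=11 t=31 v=8: DROP (t<44-1); WM=44
i=12 t=38 v=3: DROP (t<44-1); WM=44
i=13 t=31 v=8: DROP (t<44-1); WM=44
i=14 t=48 v=4: → [48,60),[47,59),[46,58),[45,57),[44,56),[43,55),[42,54),[41,53),[40,52),[39,51),[38,50),[37,49); WM=45; [33,45) fires=3
i=15 t=51 v=6: → [51,63),[50,62),[49,61),[48,60),[47,59),[46,58),[45,57),[44,56),[43,55),[42,54),[41,53),[40,52); WM=48; [34,46) fires=3 [35,47) fires=3 [36,48) fires=3
i=16 t=51 v=7: → [51,63),[50,62),[49,61),[48,60),[47,59),[46,58),[45,57),[44,56),[43,55),[42,54),[41,53),[40,52); WM=48
i=17 t=43 v=8: DROP (t<48-1); WM=48
i=18 t=50 v=2: → [50,62),[49,61),[48,60),[47,59),[46,58),[45,57),[44,56),[43,55),[42,54),[41,53),[40,52),[39,51); WM=48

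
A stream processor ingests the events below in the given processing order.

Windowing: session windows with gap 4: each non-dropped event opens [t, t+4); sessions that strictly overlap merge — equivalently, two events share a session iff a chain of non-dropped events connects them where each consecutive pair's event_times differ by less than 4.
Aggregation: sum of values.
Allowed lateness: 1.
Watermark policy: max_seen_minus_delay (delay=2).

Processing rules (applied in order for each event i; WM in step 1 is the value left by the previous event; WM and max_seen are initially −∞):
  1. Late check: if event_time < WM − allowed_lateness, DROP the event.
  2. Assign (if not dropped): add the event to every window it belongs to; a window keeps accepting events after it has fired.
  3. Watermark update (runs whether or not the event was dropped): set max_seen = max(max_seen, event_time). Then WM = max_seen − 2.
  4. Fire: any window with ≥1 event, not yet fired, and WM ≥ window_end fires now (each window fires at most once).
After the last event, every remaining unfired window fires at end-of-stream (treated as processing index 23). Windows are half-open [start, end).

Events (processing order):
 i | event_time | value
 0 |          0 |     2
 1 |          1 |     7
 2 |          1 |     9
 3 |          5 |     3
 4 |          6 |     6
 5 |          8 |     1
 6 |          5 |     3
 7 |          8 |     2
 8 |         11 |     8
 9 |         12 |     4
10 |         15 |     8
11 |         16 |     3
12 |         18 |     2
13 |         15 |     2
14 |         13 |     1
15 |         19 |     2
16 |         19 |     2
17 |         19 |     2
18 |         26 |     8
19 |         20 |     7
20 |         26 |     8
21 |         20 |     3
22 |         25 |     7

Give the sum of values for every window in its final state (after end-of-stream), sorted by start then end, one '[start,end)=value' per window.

[0,5)=18 [5,23)=48 [25,30)=23

i=0 t=0 v=2: → [0,4); WM=-2
i=1 t=1 v=7: → [0,5); WM=-1
i=2 t=1 v=9: → [0,5); WM=-1
i=3 t=5 v=3: → [5,9); WM=3
i=4 t=6 v=6: → [5,10); WM=4
i=5 t=8 v=1: → [5,12); WM=6
i=6 t=5 v=3: → [5,12); WM=6
i=7 t=8 v=2: → [5,12); WM=6
i=8 t=11 v=8: → [5,15); WM=9
i=9 t=12 v=4: → [5,16); WM=10
i=10 t=15 v=8: → [5,19); WM=13
i=11 t=16 v=3: → [5,20); WM=14
i=12 t=18 v=2: → [5,22); WM=16
i=13 t=15 v=2: → [5,22); WM=16
i=14 t=13 v=1: DROP (t<16-1); WM=16
i=15 t=19 v=2: → [5,23); WM=17
i=16 t=19 v=2: → [5,23); WM=17
i=17 t=19 v=2: → [5,23); WM=17
i=18 t=26 v=8: → [26,30); WM=24
i=19 t=20 v=7: DROP (t<24-1); WM=24
i=20 t=26 v=8: → [26,30); WM=24
i=21 t=20 v=3: DROP (t<24-1); WM=24
i=22 t=25 v=7: → [25,30); WM=24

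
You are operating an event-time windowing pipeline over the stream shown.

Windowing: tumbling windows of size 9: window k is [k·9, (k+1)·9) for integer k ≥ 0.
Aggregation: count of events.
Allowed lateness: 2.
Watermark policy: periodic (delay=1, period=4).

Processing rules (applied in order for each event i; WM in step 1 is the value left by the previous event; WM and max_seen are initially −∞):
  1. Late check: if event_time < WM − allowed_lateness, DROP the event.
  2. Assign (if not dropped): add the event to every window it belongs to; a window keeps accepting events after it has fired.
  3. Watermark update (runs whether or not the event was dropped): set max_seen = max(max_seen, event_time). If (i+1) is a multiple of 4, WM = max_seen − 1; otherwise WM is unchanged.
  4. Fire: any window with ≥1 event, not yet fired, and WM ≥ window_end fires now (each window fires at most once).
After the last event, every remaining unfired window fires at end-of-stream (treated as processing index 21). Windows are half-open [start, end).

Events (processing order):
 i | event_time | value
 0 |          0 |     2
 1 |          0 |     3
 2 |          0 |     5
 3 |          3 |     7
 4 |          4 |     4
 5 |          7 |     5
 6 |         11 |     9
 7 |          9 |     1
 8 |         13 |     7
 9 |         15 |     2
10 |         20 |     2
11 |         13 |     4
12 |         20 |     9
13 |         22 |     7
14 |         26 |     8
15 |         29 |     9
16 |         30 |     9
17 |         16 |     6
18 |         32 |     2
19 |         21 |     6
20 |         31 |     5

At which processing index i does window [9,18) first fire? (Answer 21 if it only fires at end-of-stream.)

11

i=0 t=0 v=2: → [0,9); WM=−∞
i=1 t=0 v=3: → [0,9); WM=−∞
i=2 t=0 v=5: → [0,9); WM=−∞
i=3 t=3 v=7: → [0,9); WM=2
i=4 t=4 v=4: → [0,9); WM=2
i=5 t=7 v=5: → [0,9); WM=2
i=6 t=11 v=9: → [9,18); WM=2
i=7 t=9 v=1: → [9,18); WM=10; [0,9) fires=6
i=8 t=13 v=7: → [9,18); WM=10
i=9 t=15 v=2: → [9,18); WM=10
i=10 t=20 v=2: → [18,27); WM=10
i=11 t=13 v=4: → [9,18); WM=19; [9,18) fires=5
i=12 t=20 v=9: → [18,27); WM=19
i=13 t=22 v=7: → [18,27); WM=19
i=14 t=26 v=8: → [18,27); WM=19
i=15 t=29 v=9: → [27,36); WM=28; [18,27) fires=4
i=16 t=30 v=9: → [27,36); WM=28
i=17 t=16 v=6: DROP (t<28-2); WM=28
i=18 t=32 v=2: → [27,36); WM=28
i=19 t=21 v=6: DROP (t<28-2); WM=31
i=20 t=31 v=5: → [27,36); WM=31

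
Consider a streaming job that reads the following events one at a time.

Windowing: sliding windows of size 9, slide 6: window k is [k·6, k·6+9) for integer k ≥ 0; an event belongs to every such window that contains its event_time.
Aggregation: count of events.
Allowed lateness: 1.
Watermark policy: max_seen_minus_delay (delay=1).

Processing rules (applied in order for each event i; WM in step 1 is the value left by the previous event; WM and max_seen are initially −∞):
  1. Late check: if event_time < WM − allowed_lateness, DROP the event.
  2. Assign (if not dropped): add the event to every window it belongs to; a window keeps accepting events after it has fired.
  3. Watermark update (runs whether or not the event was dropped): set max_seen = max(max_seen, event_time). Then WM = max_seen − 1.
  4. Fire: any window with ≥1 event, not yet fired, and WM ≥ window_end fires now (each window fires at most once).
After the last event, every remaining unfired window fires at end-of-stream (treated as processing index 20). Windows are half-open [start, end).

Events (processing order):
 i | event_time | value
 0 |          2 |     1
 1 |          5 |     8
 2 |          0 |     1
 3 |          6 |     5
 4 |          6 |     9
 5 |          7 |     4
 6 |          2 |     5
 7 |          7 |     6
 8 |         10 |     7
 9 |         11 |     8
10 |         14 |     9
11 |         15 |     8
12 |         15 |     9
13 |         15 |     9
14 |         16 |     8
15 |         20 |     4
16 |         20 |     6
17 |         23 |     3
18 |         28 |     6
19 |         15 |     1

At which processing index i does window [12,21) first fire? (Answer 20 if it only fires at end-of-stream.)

17

i=0 t=2 v=1: → [0,9); WM=1
i=1 t=5 v=8: → [0,9); WM=4
i=2 t=0 v=1: DROP (t<4-1); WM=4
i=3 t=6 v=5: → [6,15),[0,9); WM=5
i=4 t=6 v=9: → [6,15),[0,9); WM=5
i=5 t=7 v=4: → [6,15),[0,9); WM=6
i=6 t=2 v=5: DROP (t<6-1); WM=6
i=7 t=7 v=6: → [6,15),[0,9); WM=6
i=8 t=10 v=7: → [6,15); WM=9; [0,9) fires=6
i=9 t=11 v=8: → [6,15); WM=10
i=10 t=14 v=9: → [12,21),[6,15); WM=13
i=11 t=15 v=8: → [12,21); WM=14
i=12 t=15 v=9: → [12,21); WM=14
i=13 t=15 v=9: → [12,21); WM=14
i=14 t=16 v=8: → [12,21); WM=15; [6,15) fires=7
i=15 t=20 v=4: → [18,27),[12,21); WM=19
i=16 t=20 v=6: → [18,27),[12,21); WM=19
i=17 t=23 v=3: → [18,27); WM=22; [12,21) fires=7
i=18 t=28 v=6: → [24,33); WM=27; [18,27) fires=3
i=19 t=15 v=1: DROP (t<27-1); WM=27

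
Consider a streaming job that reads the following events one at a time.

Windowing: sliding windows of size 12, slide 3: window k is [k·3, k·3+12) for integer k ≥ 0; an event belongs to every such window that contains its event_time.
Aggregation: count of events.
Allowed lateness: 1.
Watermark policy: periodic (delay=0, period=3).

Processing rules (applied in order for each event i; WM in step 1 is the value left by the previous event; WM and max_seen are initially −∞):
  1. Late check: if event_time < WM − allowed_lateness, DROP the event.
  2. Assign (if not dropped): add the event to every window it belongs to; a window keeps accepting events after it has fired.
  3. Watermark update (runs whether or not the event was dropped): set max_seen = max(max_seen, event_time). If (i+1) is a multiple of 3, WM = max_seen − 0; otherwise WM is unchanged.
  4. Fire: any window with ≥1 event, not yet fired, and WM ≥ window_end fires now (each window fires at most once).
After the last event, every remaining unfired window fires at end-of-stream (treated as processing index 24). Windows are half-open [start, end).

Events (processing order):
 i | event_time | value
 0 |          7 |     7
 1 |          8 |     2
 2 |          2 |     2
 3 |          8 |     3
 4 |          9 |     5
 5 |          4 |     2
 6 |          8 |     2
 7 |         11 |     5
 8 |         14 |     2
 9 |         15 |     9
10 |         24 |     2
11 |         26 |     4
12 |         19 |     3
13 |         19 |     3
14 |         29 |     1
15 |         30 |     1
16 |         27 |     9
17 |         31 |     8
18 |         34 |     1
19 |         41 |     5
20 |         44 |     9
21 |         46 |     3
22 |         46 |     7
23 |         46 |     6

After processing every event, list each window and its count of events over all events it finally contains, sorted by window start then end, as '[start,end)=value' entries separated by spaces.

i=0 t=7 v=7: → [6,18),[3,15),[0,12); WM=−∞
i=1 t=8 v=2: → [6,18),[3,15),[0,12); WM=−∞
i=2 t=2 v=2: → [0,12); WM=8
i=3 t=8 v=3: → [6,18),[3,15),[0,12); WM=8
i=4 t=9 v=5: → [9,21),[6,18),[3,15),[0,12); WM=8
i=5 t=4 v=2: DROP (t<8-1); WM=9
i=6 t=8 v=2: → [6,18),[3,15),[0,12); WM=9
i=7 t=11 v=5: → [9,21),[6,18),[3,15),[0,12); WM=9
i=8 t=14 v=2: → [12,24),[9,21),[6,18),[3,15); WM=14; [0,12) fires=7
i=9 t=15 v=9: → [15,27),[12,24),[9,21),[6,18); WM=14
i=10 t=24 v=2: → [24,36),[21,33),[18,30),[15,27); WM=14
i=11 t=26 v=4: → [24,36),[21,33),[18,30),[15,27); WM=26; [3,15) fires=7 [6,18) fires=8 [9,21) fires=4 [12,24) fires=2
i=12 t=19 v=3: DROP (t<26-1); WM=26
i=13 t=19 v=3: DROP (t<26-1); WM=26
i=14 t=29 v=1: → [27,39),[24,36),[21,33),[18,30); WM=29; [15,27) fires=3
i=15 t=30 v=1: → [30,42),[27,39),[24,36),[21,33); WM=29
i=16 t=27 v=9: DROP (t<29-1); WM=29
i=17 t=31 v=8: → [30,42),[27,39),[24,36),[21,33); WM=31; [18,30) fires=3
i=18 t=34 v=1: → [33,45),[30,42),[27,39),[24,36); WM=31
i=19 t=41 v=5: → [39,51),[36,48),[33,45),[30,42); WM=31
i=20 t=44 v=9: → [42,54),[39,51),[36,48),[33,45); WM=44; [21,33) fires=5 [24,36) fires=6 [27,39) fires=4 [30,42) fires=4
i=21 t=46 v=3: → [45,57),[42,54),[39,51),[36,48); WM=44
i=22 t=46 v=7: → [45,57),[42,54),[39,51),[36,48); WM=44
i=23 t=46 v=6: → [45,57),[42,54),[39,51),[36,48); WM=46; [33,45) fires=3

[0,12)=7 [3,15)=7 [6,18)=8 [9,21)=4 [12,24)=2 [15,27)=3 [18,30)=3 [21,33)=5 [24,36)=6 [27,39)=4 [30,42)=4 [33,45)=3 [36,48)=5 [39,51)=5 [42,54)=4 [45,57)=3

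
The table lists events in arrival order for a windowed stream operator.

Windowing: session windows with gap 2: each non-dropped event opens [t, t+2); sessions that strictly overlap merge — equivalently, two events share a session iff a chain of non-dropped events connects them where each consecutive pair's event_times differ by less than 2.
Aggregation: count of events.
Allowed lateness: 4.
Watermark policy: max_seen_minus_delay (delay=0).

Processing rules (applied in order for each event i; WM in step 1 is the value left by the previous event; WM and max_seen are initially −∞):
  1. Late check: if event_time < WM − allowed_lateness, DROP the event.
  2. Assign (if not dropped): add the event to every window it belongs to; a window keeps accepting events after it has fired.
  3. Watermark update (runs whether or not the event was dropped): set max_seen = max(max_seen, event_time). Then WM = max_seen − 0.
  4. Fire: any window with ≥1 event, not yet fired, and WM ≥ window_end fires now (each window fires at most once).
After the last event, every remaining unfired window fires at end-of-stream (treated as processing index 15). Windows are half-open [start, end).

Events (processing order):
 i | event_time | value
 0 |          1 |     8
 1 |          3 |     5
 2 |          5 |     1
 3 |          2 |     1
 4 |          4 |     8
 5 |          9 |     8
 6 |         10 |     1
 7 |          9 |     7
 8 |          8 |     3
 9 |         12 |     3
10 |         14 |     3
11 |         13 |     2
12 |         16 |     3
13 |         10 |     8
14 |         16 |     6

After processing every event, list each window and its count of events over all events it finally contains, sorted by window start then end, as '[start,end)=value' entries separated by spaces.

i=0 t=1 v=8: → [1,3); WM=1
i=1 t=3 v=5: → [3,5); WM=3
i=2 t=5 v=1: → [5,7); WM=5
i=3 t=2 v=1: → [1,5); WM=5
i=4 t=4 v=8: → [1,7); WM=5
i=5 t=9 v=8: → [9,11); WM=9
i=6 t=10 v=1: → [9,12); WM=10
i=7 t=9 v=7: → [9,12); WM=10
i=8 t=8 v=3: → [8,12); WM=10
i=9 t=12 v=3: → [12,14); WM=12
i=10 t=14 v=3: → [14,16); WM=14
i=11 t=13 v=2: → [12,16); WM=14
i=12 t=16 v=3: → [16,18); WM=16
i=13 t=10 v=8: DROP (t<16-4); WM=16
i=14 t=16 v=6: → [16,18); WM=16

[1,7)=5 [8,12)=4 [12,16)=3 [16,18)=2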